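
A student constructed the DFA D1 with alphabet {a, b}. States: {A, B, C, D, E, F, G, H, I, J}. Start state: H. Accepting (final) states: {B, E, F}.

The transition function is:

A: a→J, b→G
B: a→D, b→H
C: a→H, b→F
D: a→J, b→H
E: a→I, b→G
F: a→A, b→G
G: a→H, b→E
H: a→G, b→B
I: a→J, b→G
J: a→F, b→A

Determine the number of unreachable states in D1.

BFS from H reaches {A, B, D, E, F, G, H, I, J}; the 1 state(s) C are never visited.

1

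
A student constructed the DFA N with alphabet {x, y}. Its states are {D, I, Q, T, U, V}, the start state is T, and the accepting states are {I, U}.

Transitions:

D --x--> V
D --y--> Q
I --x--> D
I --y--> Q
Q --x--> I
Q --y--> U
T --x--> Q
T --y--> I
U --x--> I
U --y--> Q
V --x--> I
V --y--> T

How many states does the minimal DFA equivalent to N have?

6

Every state is reachable, so we keep all 6.
Start with accepting vs non-accepting: {I,U} | {D,Q,T,V}.
Refine {I,U} on symbol x: members go to different blocks, giving {I} and {U}.
On input x, block {D,Q,T,V} splits into {Q,V} and {D,T}.
Refine {Q,V} on symbol y: members go to different blocks, giving {V} and {Q}.
On input x, block {D,T} splits into {T} and {D}.
Stable partition: {I} | {V} | {U} | {T} | {Q} | {D} — 6 equivalence classes.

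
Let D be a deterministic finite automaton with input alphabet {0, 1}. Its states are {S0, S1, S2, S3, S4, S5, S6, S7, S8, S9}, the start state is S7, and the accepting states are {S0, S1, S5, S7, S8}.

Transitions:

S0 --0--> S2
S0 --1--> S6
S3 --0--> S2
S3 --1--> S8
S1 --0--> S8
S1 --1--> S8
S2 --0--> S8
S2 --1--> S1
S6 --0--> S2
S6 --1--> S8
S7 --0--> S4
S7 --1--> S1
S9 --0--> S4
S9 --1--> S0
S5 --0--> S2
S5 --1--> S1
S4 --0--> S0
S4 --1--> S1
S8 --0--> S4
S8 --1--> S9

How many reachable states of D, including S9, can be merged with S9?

Reachable states from the start: {S0,S1,S2,S4,S6,S7,S8,S9}. Unreachable: {S3,S5} — drop them.
Initial partition by acceptance: {S0,S1,S7,S8} | {S2,S4,S6,S9}.
On input 0, block {S0,S1,S7,S8} splits into {S0,S7,S8} and {S1}.
On input 1, block {S0,S7,S8} splits into {S0,S8} and {S7}.
Split {S2,S4,S6,S9} by δ(·,0) → {S2,S4} and {S6,S9}.
No further refinement is possible. Final partition (5 blocks): {S0,S8} | {S2,S4} | {S1} | {S7} | {S6,S9}.
The equivalence class containing S9 is {S6,S9}, of size 2.

2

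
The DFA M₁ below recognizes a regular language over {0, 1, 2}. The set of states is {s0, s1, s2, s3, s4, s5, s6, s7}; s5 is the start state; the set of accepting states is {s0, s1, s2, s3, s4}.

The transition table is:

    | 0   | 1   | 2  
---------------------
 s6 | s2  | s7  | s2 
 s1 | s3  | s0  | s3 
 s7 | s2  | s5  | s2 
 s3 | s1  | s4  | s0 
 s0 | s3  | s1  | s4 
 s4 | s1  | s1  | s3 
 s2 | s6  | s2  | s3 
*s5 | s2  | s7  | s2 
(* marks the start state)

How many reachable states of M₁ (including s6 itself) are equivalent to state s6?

Every state is reachable, so we keep all 8.
P0 = {s0,s1,s2,s3,s4} | {s5,s6,s7}.
Split {s0,s1,s2,s3,s4} by δ(·,0) → {s0,s1,s3,s4} and {s2}.
No further refinement is possible. Final partition (3 blocks): {s0,s1,s3,s4} | {s5,s6,s7} | {s2}.
State s6 belongs to the block {s5,s6,s7}, which has 3 states.

3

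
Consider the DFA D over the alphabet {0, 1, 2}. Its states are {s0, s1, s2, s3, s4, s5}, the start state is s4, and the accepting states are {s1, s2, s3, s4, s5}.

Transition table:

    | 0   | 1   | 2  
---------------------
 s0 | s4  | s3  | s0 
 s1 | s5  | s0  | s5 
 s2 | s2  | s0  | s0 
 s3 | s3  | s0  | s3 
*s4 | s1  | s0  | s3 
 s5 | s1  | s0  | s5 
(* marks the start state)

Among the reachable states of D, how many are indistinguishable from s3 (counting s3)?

First remove the unreachable states {s2}; 5 states remain.
P0 = {s1,s3,s4,s5} | {s0}.
Stable partition: {s1,s3,s4,s5} | {s0} — 2 equivalence classes.
The equivalence class containing s3 is {s1,s3,s4,s5}, of size 4.

4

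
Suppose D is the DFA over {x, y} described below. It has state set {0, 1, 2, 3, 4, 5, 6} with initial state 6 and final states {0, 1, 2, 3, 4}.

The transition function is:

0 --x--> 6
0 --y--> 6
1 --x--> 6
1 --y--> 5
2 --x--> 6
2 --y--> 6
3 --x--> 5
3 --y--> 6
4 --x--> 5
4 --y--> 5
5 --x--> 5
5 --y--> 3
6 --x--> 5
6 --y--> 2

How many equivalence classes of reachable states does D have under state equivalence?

States {0,1,4} cannot be reached from the start state, so discard them.
Start with accepting vs non-accepting: {2,3} | {5,6}.
The partition is now stable with 2 blocks: {2,3} | {5,6}.

2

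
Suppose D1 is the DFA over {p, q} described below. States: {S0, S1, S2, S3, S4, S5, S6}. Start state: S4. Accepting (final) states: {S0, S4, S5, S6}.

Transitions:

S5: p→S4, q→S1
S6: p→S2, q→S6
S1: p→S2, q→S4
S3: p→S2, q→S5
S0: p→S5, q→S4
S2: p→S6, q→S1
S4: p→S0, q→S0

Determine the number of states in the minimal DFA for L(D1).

6

First remove the unreachable states {S3}; 6 states remain.
Start with accepting vs non-accepting: {S0,S4,S5,S6} | {S1,S2}.
On input p, block {S0,S4,S5,S6} splits into {S0,S4,S5} and {S6}.
Split {S0,S4,S5} by δ(·,q) → {S0,S4} and {S5}.
Refine {S0,S4} on symbol p: members go to different blocks, giving {S0} and {S4}.
Split {S1,S2} by δ(·,p) → {S1} and {S2}.
Stable partition: {S0} | {S1} | {S6} | {S5} | {S4} | {S2} — 6 equivalence classes.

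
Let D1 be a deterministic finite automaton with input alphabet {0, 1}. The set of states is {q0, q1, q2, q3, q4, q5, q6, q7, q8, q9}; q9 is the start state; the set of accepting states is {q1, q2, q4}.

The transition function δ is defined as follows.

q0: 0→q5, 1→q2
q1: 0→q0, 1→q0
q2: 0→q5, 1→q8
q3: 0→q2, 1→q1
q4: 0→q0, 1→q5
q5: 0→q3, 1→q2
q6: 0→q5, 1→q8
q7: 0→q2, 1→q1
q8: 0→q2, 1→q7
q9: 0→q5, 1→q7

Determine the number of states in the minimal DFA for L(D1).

First remove the unreachable states {q4,q6}; 8 states remain.
Initial partition by acceptance: {q1,q2} | {q0,q3,q5,q7,q8,q9}.
On input 0, block {q0,q3,q5,q7,q8,q9} splits into {q0,q5,q9} and {q3,q7,q8}.
On input 1, block {q1,q2} splits into {q1} and {q2}.
Refine {q0,q5,q9} on symbol 0: members go to different blocks, giving {q0,q9} and {q5}.
Split {q0,q9} by δ(·,1) → {q0} and {q9}.
Refine {q3,q7,q8} on symbol 1: members go to different blocks, giving {q3,q7} and {q8}.
No further refinement is possible. Final partition (7 blocks): {q1} | {q0} | {q3,q7} | {q2} | {q5} | {q9} | {q8}.

7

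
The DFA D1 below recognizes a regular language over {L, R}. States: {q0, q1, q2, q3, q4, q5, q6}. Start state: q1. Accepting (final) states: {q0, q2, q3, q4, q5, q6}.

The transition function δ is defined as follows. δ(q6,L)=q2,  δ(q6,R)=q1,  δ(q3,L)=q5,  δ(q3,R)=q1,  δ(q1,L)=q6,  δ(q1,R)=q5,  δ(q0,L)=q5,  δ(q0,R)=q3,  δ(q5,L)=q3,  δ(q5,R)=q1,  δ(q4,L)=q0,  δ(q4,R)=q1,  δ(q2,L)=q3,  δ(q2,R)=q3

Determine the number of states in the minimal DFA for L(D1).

Reachable states from the start: {q1,q2,q3,q5,q6}. Unreachable: {q0,q4} — drop them.
Start with accepting vs non-accepting: {q2,q3,q5,q6} | {q1}.
Split {q2,q3,q5,q6} by δ(·,R) → {q3,q5,q6} and {q2}.
Split {q3,q5,q6} by δ(·,L) → {q3,q5} and {q6}.
Stable partition: {q3,q5} | {q1} | {q2} | {q6} — 4 equivalence classes.

4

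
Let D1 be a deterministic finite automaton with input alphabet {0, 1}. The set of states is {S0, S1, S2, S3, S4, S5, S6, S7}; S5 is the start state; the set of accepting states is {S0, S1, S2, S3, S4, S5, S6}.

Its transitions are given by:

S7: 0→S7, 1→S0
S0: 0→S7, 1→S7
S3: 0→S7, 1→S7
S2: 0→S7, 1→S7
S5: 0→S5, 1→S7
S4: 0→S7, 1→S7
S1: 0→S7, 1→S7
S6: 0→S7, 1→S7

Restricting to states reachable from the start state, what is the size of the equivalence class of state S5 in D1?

1

First remove the unreachable states {S1,S2,S3,S4,S6}; 3 states remain.
Initial partition by acceptance: {S0,S5} | {S7}.
Refine {S0,S5} on symbol 0: members go to different blocks, giving {S0} and {S5}.
The partition is now stable with 3 blocks: {S0} | {S7} | {S5}.
State S5 belongs to the block {S5}, which has 1 states.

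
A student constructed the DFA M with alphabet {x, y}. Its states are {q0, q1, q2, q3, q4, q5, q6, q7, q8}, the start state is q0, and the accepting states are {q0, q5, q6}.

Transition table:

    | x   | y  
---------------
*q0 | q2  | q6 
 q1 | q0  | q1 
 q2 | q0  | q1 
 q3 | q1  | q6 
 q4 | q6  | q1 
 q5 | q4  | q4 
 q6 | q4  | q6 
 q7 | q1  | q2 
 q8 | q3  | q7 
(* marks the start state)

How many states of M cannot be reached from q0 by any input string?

4

BFS from q0 reaches {q0, q1, q2, q4, q6}; the 4 state(s) q3, q5, q7, q8 are never visited.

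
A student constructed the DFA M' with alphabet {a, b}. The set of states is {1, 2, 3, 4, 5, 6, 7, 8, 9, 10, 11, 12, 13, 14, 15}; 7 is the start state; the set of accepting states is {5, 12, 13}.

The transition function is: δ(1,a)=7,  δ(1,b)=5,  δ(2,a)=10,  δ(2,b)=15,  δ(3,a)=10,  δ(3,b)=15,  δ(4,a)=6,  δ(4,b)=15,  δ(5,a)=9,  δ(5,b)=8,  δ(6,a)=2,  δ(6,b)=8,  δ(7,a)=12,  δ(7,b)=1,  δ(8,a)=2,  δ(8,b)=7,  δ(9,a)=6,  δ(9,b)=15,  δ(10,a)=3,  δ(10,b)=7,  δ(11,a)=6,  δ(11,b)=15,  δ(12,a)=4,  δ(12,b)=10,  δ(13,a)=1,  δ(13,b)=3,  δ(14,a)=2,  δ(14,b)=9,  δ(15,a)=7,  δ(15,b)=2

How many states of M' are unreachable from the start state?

3

No path from 7 leads to 11, 13, 14; the other 12 states are all reachable.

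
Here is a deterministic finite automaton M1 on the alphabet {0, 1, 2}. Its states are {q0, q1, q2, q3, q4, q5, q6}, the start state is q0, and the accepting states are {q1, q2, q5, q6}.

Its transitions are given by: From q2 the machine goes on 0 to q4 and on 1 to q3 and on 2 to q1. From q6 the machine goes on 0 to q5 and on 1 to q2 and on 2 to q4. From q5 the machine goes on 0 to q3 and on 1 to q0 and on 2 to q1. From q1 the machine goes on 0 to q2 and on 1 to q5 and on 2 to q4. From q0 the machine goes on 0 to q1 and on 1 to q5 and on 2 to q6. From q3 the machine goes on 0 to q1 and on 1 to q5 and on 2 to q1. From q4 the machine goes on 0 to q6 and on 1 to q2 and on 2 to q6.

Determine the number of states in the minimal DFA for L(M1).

3

Every state is reachable, so we keep all 7.
P0 = {q1,q2,q5,q6} | {q0,q3,q4}.
Refine {q1,q2,q5,q6} on symbol 0: members go to different blocks, giving {q1,q6} and {q2,q5}.
The partition is now stable with 3 blocks: {q1,q6} | {q0,q3,q4} | {q2,q5}.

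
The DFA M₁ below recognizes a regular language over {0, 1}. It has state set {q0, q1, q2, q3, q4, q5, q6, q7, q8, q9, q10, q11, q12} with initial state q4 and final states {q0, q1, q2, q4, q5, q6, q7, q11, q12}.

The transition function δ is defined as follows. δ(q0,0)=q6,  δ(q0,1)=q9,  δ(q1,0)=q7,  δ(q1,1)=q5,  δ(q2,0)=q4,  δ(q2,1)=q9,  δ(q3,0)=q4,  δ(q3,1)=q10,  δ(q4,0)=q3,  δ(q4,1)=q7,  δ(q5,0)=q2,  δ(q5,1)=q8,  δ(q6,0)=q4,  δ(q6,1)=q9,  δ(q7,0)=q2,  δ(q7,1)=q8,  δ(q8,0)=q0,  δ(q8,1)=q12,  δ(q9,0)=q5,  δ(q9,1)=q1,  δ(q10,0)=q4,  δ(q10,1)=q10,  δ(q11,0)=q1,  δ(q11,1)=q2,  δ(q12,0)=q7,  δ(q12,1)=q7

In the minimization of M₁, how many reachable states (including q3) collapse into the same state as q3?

2

Reachable states from the start: {q0,q1,q2,q3,q4,q5,q6,q7,q8,q9,q10,q12}. Unreachable: {q11} — drop them.
Initial partition by acceptance: {q0,q1,q2,q4,q5,q6,q7,q12} | {q3,q8,q9,q10}.
Split {q0,q1,q2,q4,q5,q6,q7,q12} by δ(·,0) → {q0,q1,q2,q5,q6,q7,q12} and {q4}.
Refine {q0,q1,q2,q5,q6,q7,q12} on symbol 0: members go to different blocks, giving {q0,q1,q5,q7,q12} and {q2,q6}.
On input 0, block {q0,q1,q5,q7,q12} splits into {q0,q5,q7} and {q1,q12}.
On input 0, block {q3,q8,q9,q10} splits into {q3,q10} and {q8,q9}.
Stable partition: {q0,q5,q7} | {q3,q10} | {q4} | {q2,q6} | {q1,q12} | {q8,q9} — 6 equivalence classes.
The equivalence class containing q3 is {q3,q10}, of size 2.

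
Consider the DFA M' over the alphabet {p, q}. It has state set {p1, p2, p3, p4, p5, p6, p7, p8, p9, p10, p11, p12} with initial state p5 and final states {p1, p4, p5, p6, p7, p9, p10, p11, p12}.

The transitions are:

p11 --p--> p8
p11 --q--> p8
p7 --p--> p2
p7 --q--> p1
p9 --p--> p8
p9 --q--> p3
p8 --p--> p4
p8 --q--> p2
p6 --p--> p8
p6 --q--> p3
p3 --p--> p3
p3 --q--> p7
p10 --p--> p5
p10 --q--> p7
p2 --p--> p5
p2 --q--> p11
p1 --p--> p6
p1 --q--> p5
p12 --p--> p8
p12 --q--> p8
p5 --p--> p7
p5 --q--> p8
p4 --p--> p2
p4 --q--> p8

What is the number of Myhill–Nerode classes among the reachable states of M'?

Reachable states from the start: {p1,p2,p3,p4,p5,p6,p7,p8,p11}. Unreachable: {p9,p10,p12} — drop them.
Start with accepting vs non-accepting: {p1,p4,p5,p6,p7,p11} | {p2,p3,p8}.
Refine {p1,p4,p5,p6,p7,p11} on symbol p: members go to different blocks, giving {p4,p6,p7,p11} and {p1,p5}.
On input q, block {p4,p6,p7,p11} splits into {p4,p6,p11} and {p7}.
Refine {p2,p3,p8} on symbol p: members go to different blocks, giving {p2} and {p3} and {p8}.
On input p, block {p4,p6,p11} splits into {p6,p11} and {p4}.
On input q, block {p6,p11} splits into {p6} and {p11}.
Split {p1,p5} by δ(·,p) → {p1} and {p5}.
No further refinement is possible. Final partition (9 blocks): {p6} | {p2} | {p1} | {p7} | {p3} | {p8} | {p4} | {p11} | {p5}.

9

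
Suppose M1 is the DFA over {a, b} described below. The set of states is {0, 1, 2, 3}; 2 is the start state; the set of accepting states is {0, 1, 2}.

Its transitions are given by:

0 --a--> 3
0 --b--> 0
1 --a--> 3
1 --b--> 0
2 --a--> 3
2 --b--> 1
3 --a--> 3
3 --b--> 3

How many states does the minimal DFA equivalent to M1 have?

2

Every state is reachable, so we keep all 4.
Initial partition by acceptance: {0,1,2} | {3}.
The partition is now stable with 2 blocks: {0,1,2} | {3}.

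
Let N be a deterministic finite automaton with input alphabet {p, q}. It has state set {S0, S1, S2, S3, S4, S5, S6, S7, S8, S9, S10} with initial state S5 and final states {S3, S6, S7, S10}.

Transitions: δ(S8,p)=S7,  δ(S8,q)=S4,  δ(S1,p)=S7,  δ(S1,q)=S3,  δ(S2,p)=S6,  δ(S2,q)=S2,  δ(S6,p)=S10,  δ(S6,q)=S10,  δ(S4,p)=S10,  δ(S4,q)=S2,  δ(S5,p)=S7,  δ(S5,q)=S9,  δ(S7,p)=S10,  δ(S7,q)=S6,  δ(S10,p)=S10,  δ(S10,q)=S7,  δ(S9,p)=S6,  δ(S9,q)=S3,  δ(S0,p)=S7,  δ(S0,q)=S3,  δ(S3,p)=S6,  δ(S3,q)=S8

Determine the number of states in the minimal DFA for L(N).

Reachable states from the start: {S2,S3,S4,S5,S6,S7,S8,S9,S10}. Unreachable: {S0,S1} — drop them.
P0 = {S3,S6,S7,S10} | {S2,S4,S5,S8,S9}.
On input q, block {S3,S6,S7,S10} splits into {S6,S7,S10} and {S3}.
Split {S2,S4,S5,S8,S9} by δ(·,q) → {S2,S4,S5,S8} and {S9}.
On input q, block {S2,S4,S5,S8} splits into {S2,S4,S8} and {S5}.
The partition is now stable with 5 blocks: {S6,S7,S10} | {S2,S4,S8} | {S3} | {S9} | {S5}.

5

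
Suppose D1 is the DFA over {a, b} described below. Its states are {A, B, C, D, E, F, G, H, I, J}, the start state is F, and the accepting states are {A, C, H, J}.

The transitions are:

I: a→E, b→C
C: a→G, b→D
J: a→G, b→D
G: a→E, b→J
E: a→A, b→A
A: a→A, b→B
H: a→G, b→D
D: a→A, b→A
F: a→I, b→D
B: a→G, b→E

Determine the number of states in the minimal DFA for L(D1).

5

States {H} cannot be reached from the start state, so discard them.
P0 = {A,C,J} | {B,D,E,F,G,I}.
Refine {A,C,J} on symbol a: members go to different blocks, giving {C,J} and {A}.
Refine {B,D,E,F,G,I} on symbol a: members go to different blocks, giving {B,F,G,I} and {D,E}.
Refine {B,F,G,I} on symbol a: members go to different blocks, giving {B,F} and {G,I}.
Stable partition: {C,J} | {B,F} | {A} | {D,E} | {G,I} — 5 equivalence classes.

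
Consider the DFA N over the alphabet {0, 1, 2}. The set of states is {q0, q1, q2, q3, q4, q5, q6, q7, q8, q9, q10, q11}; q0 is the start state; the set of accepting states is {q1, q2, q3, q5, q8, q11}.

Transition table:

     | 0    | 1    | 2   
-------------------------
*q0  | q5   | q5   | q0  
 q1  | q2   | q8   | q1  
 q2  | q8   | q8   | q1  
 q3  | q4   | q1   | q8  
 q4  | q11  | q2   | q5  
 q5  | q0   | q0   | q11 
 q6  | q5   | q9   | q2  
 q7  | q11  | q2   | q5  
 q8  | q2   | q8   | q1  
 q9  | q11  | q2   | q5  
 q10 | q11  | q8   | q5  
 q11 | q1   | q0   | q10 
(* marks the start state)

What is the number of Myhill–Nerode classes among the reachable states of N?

Reachable states from the start: {q0,q1,q2,q5,q8,q10,q11}. Unreachable: {q3,q4,q6,q7,q9} — drop them.
Start with accepting vs non-accepting: {q1,q2,q5,q8,q11} | {q0,q10}.
On input 0, block {q1,q2,q5,q8,q11} splits into {q1,q2,q8,q11} and {q5}.
Split {q1,q2,q8,q11} by δ(·,1) → {q1,q2,q8} and {q11}.
Refine {q0,q10} on symbol 0: members go to different blocks, giving {q0} and {q10}.
No further refinement is possible. Final partition (5 blocks): {q1,q2,q8} | {q0} | {q5} | {q11} | {q10}.

5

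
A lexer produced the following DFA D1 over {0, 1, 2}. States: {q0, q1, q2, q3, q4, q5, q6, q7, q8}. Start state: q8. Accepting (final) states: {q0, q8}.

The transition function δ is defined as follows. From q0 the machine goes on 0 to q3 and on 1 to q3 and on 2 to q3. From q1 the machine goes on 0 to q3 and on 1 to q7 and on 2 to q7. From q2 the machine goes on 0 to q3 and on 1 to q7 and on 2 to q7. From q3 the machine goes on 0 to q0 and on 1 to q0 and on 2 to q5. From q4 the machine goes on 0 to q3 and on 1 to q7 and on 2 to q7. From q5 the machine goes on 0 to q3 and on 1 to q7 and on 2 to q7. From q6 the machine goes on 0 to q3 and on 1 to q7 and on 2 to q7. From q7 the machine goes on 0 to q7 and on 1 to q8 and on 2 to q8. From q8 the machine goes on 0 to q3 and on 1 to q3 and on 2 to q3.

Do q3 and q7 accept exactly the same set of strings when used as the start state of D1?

First remove the unreachable states {q1,q2,q4,q6}; 5 states remain.
Initial partition by acceptance: {q0,q8} | {q3,q5,q7}.
On input 0, block {q3,q5,q7} splits into {q5,q7} and {q3}.
Split {q5,q7} by δ(·,0) → {q5} and {q7}.
Stable partition: {q0,q8} | {q5} | {q3} | {q7} — 4 equivalence classes.
q3 and q7 end up in different blocks, so they are distinguishable. For instance, the string '0' is accepted from only q3.

No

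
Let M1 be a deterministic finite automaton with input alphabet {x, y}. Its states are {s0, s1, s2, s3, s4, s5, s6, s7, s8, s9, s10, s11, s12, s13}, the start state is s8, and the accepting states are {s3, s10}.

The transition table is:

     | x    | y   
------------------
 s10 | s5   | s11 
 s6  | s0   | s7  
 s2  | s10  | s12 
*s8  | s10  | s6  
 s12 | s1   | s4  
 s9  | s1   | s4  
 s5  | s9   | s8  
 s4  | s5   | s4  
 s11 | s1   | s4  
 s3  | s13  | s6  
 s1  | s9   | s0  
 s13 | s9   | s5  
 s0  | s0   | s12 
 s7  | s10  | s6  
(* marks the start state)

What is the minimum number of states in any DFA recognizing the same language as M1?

Reachable states from the start: {s0,s1,s4,s5,s6,s7,s8,s9,s10,s11,s12}. Unreachable: {s2,s3,s13} — drop them.
P0 = {s10} | {s0,s1,s4,s5,s6,s7,s8,s9,s11,s12}.
Split {s0,s1,s4,s5,s6,s7,s8,s9,s11,s12} by δ(·,x) → {s0,s1,s4,s5,s6,s9,s11,s12} and {s7,s8}.
Split {s0,s1,s4,s5,s6,s9,s11,s12} by δ(·,y) → {s0,s1,s4,s9,s11,s12} and {s5,s6}.
Refine {s0,s1,s4,s9,s11,s12} on symbol x: members go to different blocks, giving {s0,s1,s9,s11,s12} and {s4}.
On input y, block {s0,s1,s9,s11,s12} splits into {s9,s11,s12} and {s0,s1}.
Refine {s5,s6} on symbol x: members go to different blocks, giving {s5} and {s6}.
Split {s0,s1} by δ(·,x) → {s0} and {s1}.
The partition is now stable with 8 blocks: {s10} | {s9,s11,s12} | {s7,s8} | {s5} | {s4} | {s0} | {s6} | {s1}.

8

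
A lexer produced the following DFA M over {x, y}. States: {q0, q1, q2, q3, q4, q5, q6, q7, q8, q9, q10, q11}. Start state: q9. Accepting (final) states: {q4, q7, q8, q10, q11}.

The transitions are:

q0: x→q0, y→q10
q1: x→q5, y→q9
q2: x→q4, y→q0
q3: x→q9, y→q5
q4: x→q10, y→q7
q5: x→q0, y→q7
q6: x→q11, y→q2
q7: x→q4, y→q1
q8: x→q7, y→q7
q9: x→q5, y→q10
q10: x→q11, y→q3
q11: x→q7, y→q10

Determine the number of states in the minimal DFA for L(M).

4

First remove the unreachable states {q2,q6,q8}; 9 states remain.
Initial partition by acceptance: {q4,q7,q10,q11} | {q0,q1,q3,q5,q9}.
Refine {q4,q7,q10,q11} on symbol y: members go to different blocks, giving {q4,q11} and {q7,q10}.
On input y, block {q0,q1,q3,q5,q9} splits into {q0,q5,q9} and {q1,q3}.
No further refinement is possible. Final partition (4 blocks): {q4,q11} | {q0,q5,q9} | {q7,q10} | {q1,q3}.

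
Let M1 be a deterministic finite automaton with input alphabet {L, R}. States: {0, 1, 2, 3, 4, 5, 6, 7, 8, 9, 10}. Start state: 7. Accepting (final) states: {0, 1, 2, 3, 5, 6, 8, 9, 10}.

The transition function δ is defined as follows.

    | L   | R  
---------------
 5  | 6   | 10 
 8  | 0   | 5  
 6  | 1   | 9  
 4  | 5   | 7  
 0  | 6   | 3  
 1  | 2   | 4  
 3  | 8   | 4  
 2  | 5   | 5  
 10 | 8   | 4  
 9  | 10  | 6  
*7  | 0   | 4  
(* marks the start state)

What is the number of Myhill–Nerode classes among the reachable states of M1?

Initial partition by acceptance: {0,1,2,3,5,6,8,9,10} | {4,7}.
Refine {0,1,2,3,5,6,8,9,10} on symbol R: members go to different blocks, giving {0,2,5,6,8,9} and {1,3,10}.
Refine {0,2,5,6,8,9} on symbol L: members go to different blocks, giving {0,2,5,8} and {6,9}.
Refine {0,2,5,8} on symbol L: members go to different blocks, giving {0,5} and {2,8}.
The partition is now stable with 5 blocks: {0,5} | {4,7} | {1,3,10} | {6,9} | {2,8}.

5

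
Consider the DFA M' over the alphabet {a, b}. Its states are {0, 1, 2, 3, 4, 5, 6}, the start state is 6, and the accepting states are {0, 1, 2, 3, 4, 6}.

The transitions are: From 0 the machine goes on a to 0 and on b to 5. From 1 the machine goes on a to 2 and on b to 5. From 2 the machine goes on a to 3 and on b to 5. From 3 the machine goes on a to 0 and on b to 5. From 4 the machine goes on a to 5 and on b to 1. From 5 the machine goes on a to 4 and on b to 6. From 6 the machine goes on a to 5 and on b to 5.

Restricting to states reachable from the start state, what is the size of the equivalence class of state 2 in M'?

Start with accepting vs non-accepting: {0,1,2,3,4,6} | {5}.
Split {0,1,2,3,4,6} by δ(·,a) → {0,1,2,3} and {4,6}.
On input b, block {4,6} splits into {4} and {6}.
The partition is now stable with 4 blocks: {0,1,2,3} | {5} | {4} | {6}.
State 2 belongs to the block {0,1,2,3}, which has 4 states.

4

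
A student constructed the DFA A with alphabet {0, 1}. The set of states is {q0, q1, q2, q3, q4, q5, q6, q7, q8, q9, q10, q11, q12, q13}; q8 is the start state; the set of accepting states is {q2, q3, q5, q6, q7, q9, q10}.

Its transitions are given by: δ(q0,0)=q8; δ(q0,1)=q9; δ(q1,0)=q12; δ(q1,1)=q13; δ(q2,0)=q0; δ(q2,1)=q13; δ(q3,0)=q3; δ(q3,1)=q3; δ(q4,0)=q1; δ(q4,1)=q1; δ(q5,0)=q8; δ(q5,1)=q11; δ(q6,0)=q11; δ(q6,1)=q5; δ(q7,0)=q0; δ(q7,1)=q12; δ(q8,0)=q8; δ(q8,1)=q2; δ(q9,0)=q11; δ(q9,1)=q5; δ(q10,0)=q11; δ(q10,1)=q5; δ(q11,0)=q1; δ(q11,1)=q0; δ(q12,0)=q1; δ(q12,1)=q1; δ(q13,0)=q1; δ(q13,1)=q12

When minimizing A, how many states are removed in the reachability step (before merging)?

BFS from q8 reaches {q0, q1, q2, q5, q8, q9, q11, q12, q13}; the 5 state(s) q3, q4, q6, q7, q10 are never visited.

5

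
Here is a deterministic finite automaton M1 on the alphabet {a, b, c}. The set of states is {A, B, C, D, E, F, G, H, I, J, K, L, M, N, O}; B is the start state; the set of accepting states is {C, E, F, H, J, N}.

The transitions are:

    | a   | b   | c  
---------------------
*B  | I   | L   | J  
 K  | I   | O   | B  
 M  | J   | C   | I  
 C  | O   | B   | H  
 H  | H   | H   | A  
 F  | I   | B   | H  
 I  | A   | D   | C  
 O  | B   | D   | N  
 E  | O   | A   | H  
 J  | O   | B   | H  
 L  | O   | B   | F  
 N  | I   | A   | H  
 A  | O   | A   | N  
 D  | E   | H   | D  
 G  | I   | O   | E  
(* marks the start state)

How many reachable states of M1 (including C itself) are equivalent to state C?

5

First remove the unreachable states {G,K,M}; 12 states remain.
Start with accepting vs non-accepting: {C,E,F,H,J,N} | {A,B,D,I,L,O}.
Split {C,E,F,H,J,N} by δ(·,a) → {C,E,F,J,N} and {H}.
Refine {A,B,D,I,L,O} on symbol a: members go to different blocks, giving {A,B,I,L,O} and {D}.
On input b, block {A,B,I,L,O} splits into {A,B,L} and {I,O}.
No further refinement is possible. Final partition (5 blocks): {C,E,F,J,N} | {A,B,L} | {H} | {D} | {I,O}.
State C belongs to the block {C,E,F,J,N}, which has 5 states.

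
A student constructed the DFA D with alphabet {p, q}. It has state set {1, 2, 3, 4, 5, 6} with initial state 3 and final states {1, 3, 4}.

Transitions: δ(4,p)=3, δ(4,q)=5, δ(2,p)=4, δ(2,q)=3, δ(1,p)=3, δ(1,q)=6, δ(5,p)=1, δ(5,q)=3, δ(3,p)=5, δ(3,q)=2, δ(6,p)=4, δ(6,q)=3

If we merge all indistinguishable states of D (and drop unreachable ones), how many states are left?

All states are reachable from the start state.
Start with accepting vs non-accepting: {1,3,4} | {2,5,6}.
On input p, block {1,3,4} splits into {1,4} and {3}.
The partition is now stable with 3 blocks: {1,4} | {2,5,6} | {3}.

3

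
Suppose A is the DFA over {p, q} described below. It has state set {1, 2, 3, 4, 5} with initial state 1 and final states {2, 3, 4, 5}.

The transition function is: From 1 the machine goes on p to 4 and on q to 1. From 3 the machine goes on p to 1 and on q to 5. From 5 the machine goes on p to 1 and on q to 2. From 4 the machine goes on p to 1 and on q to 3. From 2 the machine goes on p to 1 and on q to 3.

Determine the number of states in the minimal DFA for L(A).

Initial partition by acceptance: {2,3,4,5} | {1}.
The partition is now stable with 2 blocks: {2,3,4,5} | {1}.

2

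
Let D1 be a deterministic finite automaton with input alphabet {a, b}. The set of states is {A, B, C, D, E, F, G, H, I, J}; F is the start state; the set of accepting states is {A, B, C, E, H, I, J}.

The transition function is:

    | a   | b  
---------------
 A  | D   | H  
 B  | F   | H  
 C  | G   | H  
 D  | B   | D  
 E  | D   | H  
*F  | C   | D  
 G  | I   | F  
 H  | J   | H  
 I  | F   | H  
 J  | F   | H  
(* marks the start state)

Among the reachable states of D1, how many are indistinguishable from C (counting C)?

First remove the unreachable states {A,E}; 8 states remain.
Start with accepting vs non-accepting: {B,C,H,I,J} | {D,F,G}.
Split {B,C,H,I,J} by δ(·,a) → {B,C,I,J} and {H}.
Stable partition: {B,C,I,J} | {D,F,G} | {H} — 3 equivalence classes.
The equivalence class containing C is {B,C,I,J}, of size 4.

4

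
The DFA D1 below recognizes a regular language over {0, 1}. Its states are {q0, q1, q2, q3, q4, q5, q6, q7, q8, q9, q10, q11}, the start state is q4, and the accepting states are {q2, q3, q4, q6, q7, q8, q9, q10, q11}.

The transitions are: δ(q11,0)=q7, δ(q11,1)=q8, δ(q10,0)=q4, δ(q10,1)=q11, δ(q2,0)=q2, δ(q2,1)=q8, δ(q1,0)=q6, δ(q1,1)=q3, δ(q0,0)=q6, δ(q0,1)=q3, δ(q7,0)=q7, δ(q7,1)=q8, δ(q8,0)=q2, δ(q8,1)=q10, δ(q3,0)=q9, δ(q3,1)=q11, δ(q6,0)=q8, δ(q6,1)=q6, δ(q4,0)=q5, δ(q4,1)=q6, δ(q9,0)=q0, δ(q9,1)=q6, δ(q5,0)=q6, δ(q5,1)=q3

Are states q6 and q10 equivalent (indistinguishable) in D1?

Reachable states from the start: {q0,q2,q3,q4,q5,q6,q7,q8,q9,q10,q11}. Unreachable: {q1} — drop them.
Start with accepting vs non-accepting: {q2,q3,q4,q6,q7,q8,q9,q10,q11} | {q0,q5}.
Refine {q2,q3,q4,q6,q7,q8,q9,q10,q11} on symbol 0: members go to different blocks, giving {q2,q3,q6,q7,q8,q10,q11} and {q4,q9}.
On input 0, block {q2,q3,q6,q7,q8,q10,q11} splits into {q2,q6,q7,q8,q11} and {q3,q10}.
Refine {q2,q6,q7,q8,q11} on symbol 1: members go to different blocks, giving {q2,q6,q7,q11} and {q8}.
Split {q2,q6,q7,q11} by δ(·,0) → {q2,q7,q11} and {q6}.
No further refinement is possible. Final partition (6 blocks): {q2,q7,q11} | {q0,q5} | {q4,q9} | {q3,q10} | {q8} | {q6}.
q6 and q10 end up in different blocks, so they are distinguishable. For instance, the string '00' is accepted from only q6.

No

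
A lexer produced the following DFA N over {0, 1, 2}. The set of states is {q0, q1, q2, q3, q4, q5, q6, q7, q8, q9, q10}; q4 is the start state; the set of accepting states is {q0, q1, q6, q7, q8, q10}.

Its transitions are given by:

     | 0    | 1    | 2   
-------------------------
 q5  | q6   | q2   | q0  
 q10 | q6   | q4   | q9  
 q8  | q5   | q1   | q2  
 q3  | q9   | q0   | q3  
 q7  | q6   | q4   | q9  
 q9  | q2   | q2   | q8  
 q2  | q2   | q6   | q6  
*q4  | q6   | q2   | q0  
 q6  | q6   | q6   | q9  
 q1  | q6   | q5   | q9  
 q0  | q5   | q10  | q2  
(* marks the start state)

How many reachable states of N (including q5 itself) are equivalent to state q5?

First remove the unreachable states {q3,q7}; 9 states remain.
Start with accepting vs non-accepting: {q0,q1,q6,q8,q10} | {q2,q4,q5,q9}.
Split {q0,q1,q6,q8,q10} by δ(·,0) → {q1,q6,q10} and {q0,q8}.
On input 1, block {q1,q6,q10} splits into {q1,q10} and {q6}.
On input 0, block {q2,q4,q5,q9} splits into {q2,q9} and {q4,q5}.
Split {q2,q9} by δ(·,1) → {q2} and {q9}.
Stable partition: {q1,q10} | {q2} | {q0,q8} | {q6} | {q4,q5} | {q9} — 6 equivalence classes.
State q5 belongs to the block {q4,q5}, which has 2 states.

2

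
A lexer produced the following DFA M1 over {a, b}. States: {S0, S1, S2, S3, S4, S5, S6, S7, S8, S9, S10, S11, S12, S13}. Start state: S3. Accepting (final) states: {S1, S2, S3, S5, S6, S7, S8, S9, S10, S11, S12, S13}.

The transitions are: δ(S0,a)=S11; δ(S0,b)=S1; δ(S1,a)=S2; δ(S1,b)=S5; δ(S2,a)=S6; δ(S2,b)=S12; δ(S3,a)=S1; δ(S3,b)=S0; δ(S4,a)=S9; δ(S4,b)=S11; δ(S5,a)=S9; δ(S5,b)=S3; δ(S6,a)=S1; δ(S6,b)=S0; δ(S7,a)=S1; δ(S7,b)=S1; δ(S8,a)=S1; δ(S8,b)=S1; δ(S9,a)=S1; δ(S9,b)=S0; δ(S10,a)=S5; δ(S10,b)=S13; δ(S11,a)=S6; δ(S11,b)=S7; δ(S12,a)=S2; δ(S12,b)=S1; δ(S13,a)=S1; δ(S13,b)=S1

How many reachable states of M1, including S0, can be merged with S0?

Reachable states from the start: {S0,S1,S2,S3,S5,S6,S7,S9,S11,S12}. Unreachable: {S4,S8,S10,S13} — drop them.
P0 = {S1,S2,S3,S5,S6,S7,S9,S11,S12} | {S0}.
Refine {S1,S2,S3,S5,S6,S7,S9,S11,S12} on symbol b: members go to different blocks, giving {S1,S2,S5,S7,S11,S12} and {S3,S6,S9}.
Split {S1,S2,S5,S7,S11,S12} by δ(·,a) → {S1,S7,S12} and {S2,S5,S11}.
On input a, block {S1,S7,S12} splits into {S1,S12} and {S7}.
Split {S1,S12} by δ(·,b) → {S1} and {S12}.
Split {S2,S5,S11} by δ(·,b) → {S2} and {S5} and {S11}.
No further refinement is possible. Final partition (8 blocks): {S1} | {S0} | {S3,S6,S9} | {S2} | {S7} | {S12} | {S5} | {S11}.
State S0 belongs to the block {S0}, which has 1 states.

1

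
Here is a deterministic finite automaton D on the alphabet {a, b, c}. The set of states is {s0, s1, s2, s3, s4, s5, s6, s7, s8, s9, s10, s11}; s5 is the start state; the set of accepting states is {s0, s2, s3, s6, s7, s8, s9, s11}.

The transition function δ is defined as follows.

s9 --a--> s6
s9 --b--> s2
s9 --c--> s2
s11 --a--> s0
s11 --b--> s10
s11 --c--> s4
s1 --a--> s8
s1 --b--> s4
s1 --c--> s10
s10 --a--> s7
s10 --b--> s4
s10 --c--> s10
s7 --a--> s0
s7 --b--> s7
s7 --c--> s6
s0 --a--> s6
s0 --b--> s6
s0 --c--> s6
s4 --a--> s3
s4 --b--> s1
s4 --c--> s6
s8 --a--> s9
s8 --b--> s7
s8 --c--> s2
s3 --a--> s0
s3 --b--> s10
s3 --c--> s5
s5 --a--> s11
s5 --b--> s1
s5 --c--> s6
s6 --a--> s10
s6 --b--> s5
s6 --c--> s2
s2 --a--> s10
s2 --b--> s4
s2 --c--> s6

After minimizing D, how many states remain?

Every state is reachable, so we keep all 12.
Start with accepting vs non-accepting: {s0,s2,s3,s6,s7,s8,s9,s11} | {s1,s4,s5,s10}.
Refine {s0,s2,s3,s6,s7,s8,s9,s11} on symbol a: members go to different blocks, giving {s0,s3,s7,s8,s9,s11} and {s2,s6}.
On input a, block {s0,s3,s7,s8,s9,s11} splits into {s3,s7,s8,s11} and {s0,s9}.
Refine {s3,s7,s8,s11} on symbol b: members go to different blocks, giving {s3,s11} and {s7,s8}.
Split {s1,s4,s5,s10} by δ(·,a) → {s1,s10} and {s4,s5}.
Stable partition: {s3,s11} | {s1,s10} | {s2,s6} | {s0,s9} | {s7,s8} | {s4,s5} — 6 equivalence classes.

6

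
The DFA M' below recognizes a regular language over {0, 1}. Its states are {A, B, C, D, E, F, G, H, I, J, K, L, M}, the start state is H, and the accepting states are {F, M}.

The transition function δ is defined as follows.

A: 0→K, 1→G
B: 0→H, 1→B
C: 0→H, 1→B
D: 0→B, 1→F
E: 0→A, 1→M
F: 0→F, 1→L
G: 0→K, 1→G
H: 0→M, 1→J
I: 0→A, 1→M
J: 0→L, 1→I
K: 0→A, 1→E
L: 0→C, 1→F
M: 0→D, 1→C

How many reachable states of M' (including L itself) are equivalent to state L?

Initial partition by acceptance: {F,M} | {A,B,C,D,E,G,H,I,J,K,L}.
Refine {F,M} on symbol 0: members go to different blocks, giving {F} and {M}.
On input 0, block {A,B,C,D,E,G,H,I,J,K,L} splits into {A,B,C,D,E,G,I,J,K,L} and {H}.
Refine {A,B,C,D,E,G,I,J,K,L} on symbol 0: members go to different blocks, giving {A,D,E,G,I,J,K,L} and {B,C}.
Split {A,D,E,G,I,J,K,L} by δ(·,0) → {A,E,G,I,J,K} and {D,L}.
Refine {A,E,G,I,J,K} on symbol 0: members go to different blocks, giving {A,E,G,I,K} and {J}.
Refine {A,E,G,I,K} on symbol 1: members go to different blocks, giving {A,G,K} and {E,I}.
Refine {A,G,K} on symbol 1: members go to different blocks, giving {A,G} and {K}.
Stable partition: {F} | {A,G} | {M} | {H} | {B,C} | {D,L} | {J} | {E,I} | {K} — 9 equivalence classes.
The equivalence class containing L is {D,L}, of size 2.

2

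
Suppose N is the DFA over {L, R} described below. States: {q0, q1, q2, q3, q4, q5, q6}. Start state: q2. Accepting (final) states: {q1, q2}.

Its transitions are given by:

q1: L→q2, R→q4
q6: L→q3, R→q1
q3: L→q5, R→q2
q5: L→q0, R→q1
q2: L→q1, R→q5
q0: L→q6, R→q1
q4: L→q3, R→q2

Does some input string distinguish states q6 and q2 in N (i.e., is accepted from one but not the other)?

All states are reachable from the start state.
P0 = {q1,q2} | {q0,q3,q4,q5,q6}.
The partition is now stable with 2 blocks: {q1,q2} | {q0,q3,q4,q5,q6}.
q6 and q2 end up in different blocks, so they are distinguishable. For instance, the string 'ε' is accepted from only q2.

Yes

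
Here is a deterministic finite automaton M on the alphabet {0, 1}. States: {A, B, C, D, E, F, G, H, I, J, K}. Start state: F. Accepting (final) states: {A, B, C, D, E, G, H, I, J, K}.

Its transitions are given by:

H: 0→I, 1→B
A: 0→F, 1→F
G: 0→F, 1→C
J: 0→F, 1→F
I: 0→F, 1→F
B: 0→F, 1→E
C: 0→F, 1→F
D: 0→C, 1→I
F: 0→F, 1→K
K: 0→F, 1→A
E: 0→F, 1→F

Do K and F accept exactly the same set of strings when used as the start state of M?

States {B,C,D,E,G,H,I,J} cannot be reached from the start state, so discard them.
Initial partition by acceptance: {A,K} | {F}.
On input 1, block {A,K} splits into {A} and {K}.
Stable partition: {A} | {F} | {K} — 3 equivalence classes.
K and F end up in different blocks, so they are distinguishable. For instance, the string 'ε' is accepted from only K.

No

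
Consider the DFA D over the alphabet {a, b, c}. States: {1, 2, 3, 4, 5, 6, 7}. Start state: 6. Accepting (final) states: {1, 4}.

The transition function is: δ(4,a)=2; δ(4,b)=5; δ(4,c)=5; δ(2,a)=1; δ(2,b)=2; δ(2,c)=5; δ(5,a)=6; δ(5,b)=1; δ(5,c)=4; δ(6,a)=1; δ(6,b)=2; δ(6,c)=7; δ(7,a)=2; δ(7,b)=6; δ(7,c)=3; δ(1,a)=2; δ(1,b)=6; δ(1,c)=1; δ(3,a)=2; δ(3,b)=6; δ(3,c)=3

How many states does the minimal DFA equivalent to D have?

Start with accepting vs non-accepting: {1,4} | {2,3,5,6,7}.
On input c, block {1,4} splits into {1} and {4}.
On input a, block {2,3,5,6,7} splits into {3,5,7} and {2,6}.
On input b, block {3,5,7} splits into {3,7} and {5}.
Refine {2,6} on symbol c: members go to different blocks, giving {2} and {6}.
Stable partition: {1} | {3,7} | {4} | {2} | {5} | {6} — 6 equivalence classes.

6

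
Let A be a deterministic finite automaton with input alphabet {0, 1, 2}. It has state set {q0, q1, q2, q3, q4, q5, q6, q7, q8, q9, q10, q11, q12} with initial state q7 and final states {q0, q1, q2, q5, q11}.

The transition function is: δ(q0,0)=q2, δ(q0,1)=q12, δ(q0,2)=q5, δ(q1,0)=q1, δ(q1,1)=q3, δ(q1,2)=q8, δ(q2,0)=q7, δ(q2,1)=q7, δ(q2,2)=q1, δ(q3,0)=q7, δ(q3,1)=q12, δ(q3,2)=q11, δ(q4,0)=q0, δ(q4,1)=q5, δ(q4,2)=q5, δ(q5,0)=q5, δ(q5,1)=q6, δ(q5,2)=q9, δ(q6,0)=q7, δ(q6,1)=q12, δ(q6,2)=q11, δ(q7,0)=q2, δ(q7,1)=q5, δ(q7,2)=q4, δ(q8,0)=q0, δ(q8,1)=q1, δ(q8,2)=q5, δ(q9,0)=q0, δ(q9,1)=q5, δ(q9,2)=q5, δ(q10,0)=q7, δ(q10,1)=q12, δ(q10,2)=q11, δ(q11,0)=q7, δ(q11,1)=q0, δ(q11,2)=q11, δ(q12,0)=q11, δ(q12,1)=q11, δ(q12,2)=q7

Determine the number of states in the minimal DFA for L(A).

8

States {q10} cannot be reached from the start state, so discard them.
P0 = {q0,q1,q2,q5,q11} | {q3,q4,q6,q7,q8,q9,q12}.
On input 0, block {q0,q1,q2,q5,q11} splits into {q0,q1,q5} and {q2,q11}.
Split {q0,q1,q5} by δ(·,0) → {q1,q5} and {q0}.
Refine {q3,q4,q6,q7,q8,q9,q12} on symbol 0: members go to different blocks, giving {q4,q8,q9} and {q3,q6} and {q7,q12}.
Split {q2,q11} by δ(·,1) → {q2} and {q11}.
On input 0, block {q7,q12} splits into {q7} and {q12}.
The partition is now stable with 8 blocks: {q1,q5} | {q4,q8,q9} | {q2} | {q0} | {q3,q6} | {q7} | {q11} | {q12}.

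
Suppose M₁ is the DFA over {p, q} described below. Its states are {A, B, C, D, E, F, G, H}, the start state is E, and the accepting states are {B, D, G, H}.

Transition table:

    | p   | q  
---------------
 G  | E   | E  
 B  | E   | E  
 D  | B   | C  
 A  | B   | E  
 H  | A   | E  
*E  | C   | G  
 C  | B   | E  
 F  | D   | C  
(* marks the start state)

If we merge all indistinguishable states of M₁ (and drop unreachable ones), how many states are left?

3

Reachable states from the start: {B,C,E,G}. Unreachable: {A,D,F,H} — drop them.
Initial partition by acceptance: {B,G} | {C,E}.
Refine {C,E} on symbol p: members go to different blocks, giving {C} and {E}.
Stable partition: {B,G} | {C} | {E} — 3 equivalence classes.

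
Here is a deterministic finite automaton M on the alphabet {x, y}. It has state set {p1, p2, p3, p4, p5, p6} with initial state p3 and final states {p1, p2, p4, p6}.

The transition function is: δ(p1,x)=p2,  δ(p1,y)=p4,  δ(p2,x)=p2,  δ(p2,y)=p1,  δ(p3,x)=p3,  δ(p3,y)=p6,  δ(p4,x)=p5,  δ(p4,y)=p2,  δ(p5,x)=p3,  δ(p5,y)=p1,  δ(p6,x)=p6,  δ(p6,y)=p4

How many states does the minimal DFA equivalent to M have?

Start with accepting vs non-accepting: {p1,p2,p4,p6} | {p3,p5}.
Refine {p1,p2,p4,p6} on symbol x: members go to different blocks, giving {p1,p2,p6} and {p4}.
Split {p1,p2,p6} by δ(·,y) → {p1,p6} and {p2}.
Refine {p1,p6} on symbol x: members go to different blocks, giving {p1} and {p6}.
Refine {p3,p5} on symbol y: members go to different blocks, giving {p3} and {p5}.
Stable partition: {p1} | {p3} | {p4} | {p2} | {p6} | {p5} — 6 equivalence classes.

6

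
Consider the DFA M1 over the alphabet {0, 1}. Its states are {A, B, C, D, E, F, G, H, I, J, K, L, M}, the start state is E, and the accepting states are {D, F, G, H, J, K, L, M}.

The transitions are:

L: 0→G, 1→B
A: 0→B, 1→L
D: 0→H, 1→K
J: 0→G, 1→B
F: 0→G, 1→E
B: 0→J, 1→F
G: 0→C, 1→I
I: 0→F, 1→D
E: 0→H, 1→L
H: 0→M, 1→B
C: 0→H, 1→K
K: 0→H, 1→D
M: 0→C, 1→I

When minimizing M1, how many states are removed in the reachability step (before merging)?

No path from E leads to A; the other 12 states are all reachable.

1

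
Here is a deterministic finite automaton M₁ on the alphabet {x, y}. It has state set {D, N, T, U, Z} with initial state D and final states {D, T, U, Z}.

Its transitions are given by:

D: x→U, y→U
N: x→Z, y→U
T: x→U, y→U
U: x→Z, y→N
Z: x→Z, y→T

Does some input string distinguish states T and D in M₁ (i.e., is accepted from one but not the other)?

All states are reachable from the start state.
Initial partition by acceptance: {D,T,U,Z} | {N}.
On input y, block {D,T,U,Z} splits into {D,T,Z} and {U}.
On input x, block {D,T,Z} splits into {D,T} and {Z}.
Stable partition: {D,T} | {N} | {U} | {Z} — 4 equivalence classes.
T and D lie in the same block of the stable partition, so they are equivalent — no string distinguishes them.

No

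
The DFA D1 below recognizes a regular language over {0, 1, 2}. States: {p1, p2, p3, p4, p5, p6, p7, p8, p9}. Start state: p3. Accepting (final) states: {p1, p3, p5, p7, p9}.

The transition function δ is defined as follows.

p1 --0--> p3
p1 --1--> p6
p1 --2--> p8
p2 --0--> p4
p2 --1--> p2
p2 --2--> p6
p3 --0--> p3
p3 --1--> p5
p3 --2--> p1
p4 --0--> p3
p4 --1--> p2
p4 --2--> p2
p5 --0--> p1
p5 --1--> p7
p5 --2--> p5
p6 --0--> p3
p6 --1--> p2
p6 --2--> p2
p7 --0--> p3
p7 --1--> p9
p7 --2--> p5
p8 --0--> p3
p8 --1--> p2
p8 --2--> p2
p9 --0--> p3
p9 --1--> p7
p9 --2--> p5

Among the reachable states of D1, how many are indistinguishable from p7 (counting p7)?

All states are reachable from the start state.
Start with accepting vs non-accepting: {p1,p3,p5,p7,p9} | {p2,p4,p6,p8}.
Split {p1,p3,p5,p7,p9} by δ(·,1) → {p3,p5,p7,p9} and {p1}.
Refine {p3,p5,p7,p9} on symbol 0: members go to different blocks, giving {p3,p7,p9} and {p5}.
Split {p3,p7,p9} by δ(·,1) → {p7,p9} and {p3}.
On input 0, block {p2,p4,p6,p8} splits into {p4,p6,p8} and {p2}.
No further refinement is possible. Final partition (6 blocks): {p7,p9} | {p4,p6,p8} | {p1} | {p5} | {p3} | {p2}.
State p7 belongs to the block {p7,p9}, which has 2 states.

2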